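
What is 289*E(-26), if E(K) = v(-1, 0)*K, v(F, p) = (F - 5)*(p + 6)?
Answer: 270504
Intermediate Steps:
v(F, p) = (-5 + F)*(6 + p)
E(K) = -36*K (E(K) = (-30 - 5*0 + 6*(-1) - 1*0)*K = (-30 + 0 - 6 + 0)*K = -36*K)
289*E(-26) = 289*(-36*(-26)) = 289*936 = 270504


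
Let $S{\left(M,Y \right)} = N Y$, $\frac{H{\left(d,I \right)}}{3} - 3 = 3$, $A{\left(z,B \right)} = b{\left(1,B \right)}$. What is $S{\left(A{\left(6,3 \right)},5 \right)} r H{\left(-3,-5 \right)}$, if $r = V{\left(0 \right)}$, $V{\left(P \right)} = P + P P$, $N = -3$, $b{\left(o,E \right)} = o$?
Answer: $0$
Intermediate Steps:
$A{\left(z,B \right)} = 1$
$V{\left(P \right)} = P + P^{2}$
$H{\left(d,I \right)} = 18$ ($H{\left(d,I \right)} = 9 + 3 \cdot 3 = 9 + 9 = 18$)
$r = 0$ ($r = 0 \left(1 + 0\right) = 0 \cdot 1 = 0$)
$S{\left(M,Y \right)} = - 3 Y$
$S{\left(A{\left(6,3 \right)},5 \right)} r H{\left(-3,-5 \right)} = \left(-3\right) 5 \cdot 0 \cdot 18 = \left(-15\right) 0 \cdot 18 = 0 \cdot 18 = 0$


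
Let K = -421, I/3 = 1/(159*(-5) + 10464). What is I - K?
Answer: 1356884/3223 ≈ 421.00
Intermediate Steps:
I = 1/3223 (I = 3/(159*(-5) + 10464) = 3/(-795 + 10464) = 3/9669 = 3*(1/9669) = 1/3223 ≈ 0.00031027)
I - K = 1/3223 - 1*(-421) = 1/3223 + 421 = 1356884/3223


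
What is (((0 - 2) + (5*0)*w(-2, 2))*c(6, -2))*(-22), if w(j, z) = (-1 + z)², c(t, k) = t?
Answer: 264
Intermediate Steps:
(((0 - 2) + (5*0)*w(-2, 2))*c(6, -2))*(-22) = (((0 - 2) + (5*0)*(-1 + 2)²)*6)*(-22) = ((-2 + 0*1²)*6)*(-22) = ((-2 + 0*1)*6)*(-22) = ((-2 + 0)*6)*(-22) = -2*6*(-22) = -12*(-22) = 264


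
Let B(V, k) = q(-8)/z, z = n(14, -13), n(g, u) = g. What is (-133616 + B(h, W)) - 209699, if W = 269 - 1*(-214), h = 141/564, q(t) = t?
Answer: -2403209/7 ≈ -3.4332e+5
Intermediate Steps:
z = 14
h = ¼ (h = 141*(1/564) = ¼ ≈ 0.25000)
W = 483 (W = 269 + 214 = 483)
B(V, k) = -4/7 (B(V, k) = -8/14 = -8*1/14 = -4/7)
(-133616 + B(h, W)) - 209699 = (-133616 - 4/7) - 209699 = -935316/7 - 209699 = -2403209/7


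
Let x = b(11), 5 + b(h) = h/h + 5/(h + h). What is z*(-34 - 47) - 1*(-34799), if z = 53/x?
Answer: 2982763/83 ≈ 35937.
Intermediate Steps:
b(h) = -4 + 5/(2*h) (b(h) = -5 + (h/h + 5/(h + h)) = -5 + (1 + 5/((2*h))) = -5 + (1 + 5*(1/(2*h))) = -5 + (1 + 5/(2*h)) = -4 + 5/(2*h))
x = -83/22 (x = -4 + (5/2)/11 = -4 + (5/2)*(1/11) = -4 + 5/22 = -83/22 ≈ -3.7727)
z = -1166/83 (z = 53/(-83/22) = 53*(-22/83) = -1166/83 ≈ -14.048)
z*(-34 - 47) - 1*(-34799) = -1166*(-34 - 47)/83 - 1*(-34799) = -1166/83*(-81) + 34799 = 94446/83 + 34799 = 2982763/83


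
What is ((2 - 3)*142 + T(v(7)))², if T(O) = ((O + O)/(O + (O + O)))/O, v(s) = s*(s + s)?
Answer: 435682129/21609 ≈ 20162.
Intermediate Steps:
v(s) = 2*s² (v(s) = s*(2*s) = 2*s²)
T(O) = 2/(3*O) (T(O) = ((2*O)/(O + 2*O))/O = ((2*O)/((3*O)))/O = ((2*O)*(1/(3*O)))/O = 2/(3*O))
((2 - 3)*142 + T(v(7)))² = ((2 - 3)*142 + 2/(3*((2*7²))))² = (-1*142 + 2/(3*((2*49))))² = (-142 + (⅔)/98)² = (-142 + (⅔)*(1/98))² = (-142 + 1/147)² = (-20873/147)² = 435682129/21609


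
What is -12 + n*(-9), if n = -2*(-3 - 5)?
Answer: -156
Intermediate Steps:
n = 16 (n = -2*(-8) = 16)
-12 + n*(-9) = -12 + 16*(-9) = -12 - 144 = -156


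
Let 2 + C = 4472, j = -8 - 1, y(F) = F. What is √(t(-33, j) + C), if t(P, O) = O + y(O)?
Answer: 2*√1113 ≈ 66.723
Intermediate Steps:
j = -9
t(P, O) = 2*O (t(P, O) = O + O = 2*O)
C = 4470 (C = -2 + 4472 = 4470)
√(t(-33, j) + C) = √(2*(-9) + 4470) = √(-18 + 4470) = √4452 = 2*√1113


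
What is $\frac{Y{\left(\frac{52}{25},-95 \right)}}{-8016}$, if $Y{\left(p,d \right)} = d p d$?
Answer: $- \frac{4693}{2004} \approx -2.3418$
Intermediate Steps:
$Y{\left(p,d \right)} = p d^{2}$
$\frac{Y{\left(\frac{52}{25},-95 \right)}}{-8016} = \frac{\frac{52}{25} \left(-95\right)^{2}}{-8016} = 52 \cdot \frac{1}{25} \cdot 9025 \left(- \frac{1}{8016}\right) = \frac{52}{25} \cdot 9025 \left(- \frac{1}{8016}\right) = 18772 \left(- \frac{1}{8016}\right) = - \frac{4693}{2004}$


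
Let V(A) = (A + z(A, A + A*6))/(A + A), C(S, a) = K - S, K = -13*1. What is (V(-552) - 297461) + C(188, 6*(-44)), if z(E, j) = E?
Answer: -297661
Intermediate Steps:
K = -13
C(S, a) = -13 - S
V(A) = 1 (V(A) = (A + A)/(A + A) = (2*A)/((2*A)) = (2*A)*(1/(2*A)) = 1)
(V(-552) - 297461) + C(188, 6*(-44)) = (1 - 297461) + (-13 - 1*188) = -297460 + (-13 - 188) = -297460 - 201 = -297661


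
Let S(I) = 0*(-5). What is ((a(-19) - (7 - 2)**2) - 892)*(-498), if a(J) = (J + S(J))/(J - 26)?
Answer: 6846836/15 ≈ 4.5646e+5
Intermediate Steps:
S(I) = 0
a(J) = J/(-26 + J) (a(J) = (J + 0)/(J - 26) = J/(-26 + J))
((a(-19) - (7 - 2)**2) - 892)*(-498) = ((-19/(-26 - 19) - (7 - 2)**2) - 892)*(-498) = ((-19/(-45) - 1*5**2) - 892)*(-498) = ((-19*(-1/45) - 1*25) - 892)*(-498) = ((19/45 - 25) - 892)*(-498) = (-1106/45 - 892)*(-498) = -41246/45*(-498) = 6846836/15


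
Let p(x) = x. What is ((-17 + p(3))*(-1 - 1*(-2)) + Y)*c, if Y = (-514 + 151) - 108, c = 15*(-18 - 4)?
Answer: 160050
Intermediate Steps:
c = -330 (c = 15*(-22) = -330)
Y = -471 (Y = -363 - 108 = -471)
((-17 + p(3))*(-1 - 1*(-2)) + Y)*c = ((-17 + 3)*(-1 - 1*(-2)) - 471)*(-330) = (-14*(-1 + 2) - 471)*(-330) = (-14*1 - 471)*(-330) = (-14 - 471)*(-330) = -485*(-330) = 160050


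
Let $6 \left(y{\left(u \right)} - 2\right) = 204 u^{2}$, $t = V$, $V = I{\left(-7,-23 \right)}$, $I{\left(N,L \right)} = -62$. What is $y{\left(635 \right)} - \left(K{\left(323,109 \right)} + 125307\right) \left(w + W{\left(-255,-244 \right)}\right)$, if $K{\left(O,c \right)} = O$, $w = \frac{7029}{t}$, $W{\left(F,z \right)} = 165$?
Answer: $\frac{223928397}{31} \approx 7.2235 \cdot 10^{6}$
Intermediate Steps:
$V = -62$
$t = -62$
$y{\left(u \right)} = 2 + 34 u^{2}$ ($y{\left(u \right)} = 2 + \frac{204 u^{2}}{6} = 2 + 34 u^{2}$)
$w = - \frac{7029}{62}$ ($w = \frac{7029}{-62} = 7029 \left(- \frac{1}{62}\right) = - \frac{7029}{62} \approx -113.37$)
$y{\left(635 \right)} - \left(K{\left(323,109 \right)} + 125307\right) \left(w + W{\left(-255,-244 \right)}\right) = \left(2 + 34 \cdot 635^{2}\right) - \left(323 + 125307\right) \left(- \frac{7029}{62} + 165\right) = \left(2 + 34 \cdot 403225\right) - 125630 \cdot \frac{3201}{62} = \left(2 + 13709650\right) - \frac{201070815}{31} = 13709652 - \frac{201070815}{31} = \frac{223928397}{31}$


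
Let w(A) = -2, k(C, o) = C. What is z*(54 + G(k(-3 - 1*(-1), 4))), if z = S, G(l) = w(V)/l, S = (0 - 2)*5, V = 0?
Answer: -550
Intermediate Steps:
S = -10 (S = -2*5 = -10)
G(l) = -2/l
z = -10
z*(54 + G(k(-3 - 1*(-1), 4))) = -10*(54 - 2/(-3 - 1*(-1))) = -10*(54 - 2/(-3 + 1)) = -10*(54 - 2/(-2)) = -10*(54 - 2*(-1/2)) = -10*(54 + 1) = -10*55 = -550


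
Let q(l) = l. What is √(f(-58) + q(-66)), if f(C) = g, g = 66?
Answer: 0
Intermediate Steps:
f(C) = 66
√(f(-58) + q(-66)) = √(66 - 66) = √0 = 0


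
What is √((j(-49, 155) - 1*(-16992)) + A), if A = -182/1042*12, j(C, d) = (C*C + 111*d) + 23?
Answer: √9939871929/521 ≈ 191.36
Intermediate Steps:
j(C, d) = 23 + C² + 111*d (j(C, d) = (C² + 111*d) + 23 = 23 + C² + 111*d)
A = -1092/521 (A = -182*1/1042*12 = -91/521*12 = -1092/521 ≈ -2.0960)
√((j(-49, 155) - 1*(-16992)) + A) = √(((23 + (-49)² + 111*155) - 1*(-16992)) - 1092/521) = √(((23 + 2401 + 17205) + 16992) - 1092/521) = √((19629 + 16992) - 1092/521) = √(36621 - 1092/521) = √(19078449/521) = √9939871929/521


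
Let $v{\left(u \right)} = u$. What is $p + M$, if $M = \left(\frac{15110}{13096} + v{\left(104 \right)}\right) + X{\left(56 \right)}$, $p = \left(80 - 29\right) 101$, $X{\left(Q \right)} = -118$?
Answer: $\frac{33644631}{6548} \approx 5138.2$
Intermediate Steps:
$p = 5151$ ($p = 51 \cdot 101 = 5151$)
$M = - \frac{84117}{6548}$ ($M = \left(\frac{15110}{13096} + 104\right) - 118 = \left(15110 \cdot \frac{1}{13096} + 104\right) - 118 = \left(\frac{7555}{6548} + 104\right) - 118 = \frac{688547}{6548} - 118 = - \frac{84117}{6548} \approx -12.846$)
$p + M = 5151 - \frac{84117}{6548} = \frac{33644631}{6548}$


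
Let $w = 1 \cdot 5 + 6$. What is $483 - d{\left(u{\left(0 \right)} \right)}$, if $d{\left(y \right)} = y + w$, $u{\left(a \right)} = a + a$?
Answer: $472$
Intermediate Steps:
$w = 11$ ($w = 5 + 6 = 11$)
$u{\left(a \right)} = 2 a$
$d{\left(y \right)} = 11 + y$ ($d{\left(y \right)} = y + 11 = 11 + y$)
$483 - d{\left(u{\left(0 \right)} \right)} = 483 - \left(11 + 2 \cdot 0\right) = 483 - \left(11 + 0\right) = 483 - 11 = 472$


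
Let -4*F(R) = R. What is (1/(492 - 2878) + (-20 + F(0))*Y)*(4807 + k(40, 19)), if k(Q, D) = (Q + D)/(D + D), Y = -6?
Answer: 52317639275/90668 ≈ 5.7702e+5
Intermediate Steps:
F(R) = -R/4
k(Q, D) = (D + Q)/(2*D) (k(Q, D) = (D + Q)/((2*D)) = (D + Q)*(1/(2*D)) = (D + Q)/(2*D))
(1/(492 - 2878) + (-20 + F(0))*Y)*(4807 + k(40, 19)) = (1/(492 - 2878) + (-20 - 1/4*0)*(-6))*(4807 + (1/2)*(19 + 40)/19) = (1/(-2386) + (-20 + 0)*(-6))*(4807 + (1/2)*(1/19)*59) = (-1/2386 - 20*(-6))*(4807 + 59/38) = (-1/2386 + 120)*(182725/38) = (286319/2386)*(182725/38) = 52317639275/90668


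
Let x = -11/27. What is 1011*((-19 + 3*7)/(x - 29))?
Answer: -27297/397 ≈ -68.758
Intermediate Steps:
x = -11/27 (x = -11*1/27 = -11/27 ≈ -0.40741)
1011*((-19 + 3*7)/(x - 29)) = 1011*((-19 + 3*7)/(-11/27 - 29)) = 1011*((-19 + 21)/(-794/27)) = 1011*(2*(-27/794)) = 1011*(-27/397) = -27297/397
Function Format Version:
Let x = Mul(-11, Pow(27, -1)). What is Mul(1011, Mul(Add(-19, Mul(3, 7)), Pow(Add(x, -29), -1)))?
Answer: Rational(-27297, 397) ≈ -68.758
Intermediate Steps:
x = Rational(-11, 27) (x = Mul(-11, Rational(1, 27)) = Rational(-11, 27) ≈ -0.40741)
Mul(1011, Mul(Add(-19, Mul(3, 7)), Pow(Add(x, -29), -1))) = Mul(1011, Mul(Add(-19, Mul(3, 7)), Pow(Add(Rational(-11, 27), -29), -1))) = Mul(1011, Mul(Add(-19, 21), Pow(Rational(-794, 27), -1))) = Mul(1011, Mul(2, Rational(-27, 794))) = Mul(1011, Rational(-27, 397)) = Rational(-27297, 397)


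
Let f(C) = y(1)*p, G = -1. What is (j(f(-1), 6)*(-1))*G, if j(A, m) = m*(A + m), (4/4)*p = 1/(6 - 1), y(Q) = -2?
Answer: 168/5 ≈ 33.600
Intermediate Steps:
p = ⅕ (p = 1/(6 - 1) = 1/5 = ⅕ ≈ 0.20000)
f(C) = -⅖ (f(C) = -2*⅕ = -⅖)
(j(f(-1), 6)*(-1))*G = ((6*(-⅖ + 6))*(-1))*(-1) = ((6*(28/5))*(-1))*(-1) = ((168/5)*(-1))*(-1) = -168/5*(-1) = 168/5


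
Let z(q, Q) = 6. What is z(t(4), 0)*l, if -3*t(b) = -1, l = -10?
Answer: -60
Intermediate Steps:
t(b) = ⅓ (t(b) = -⅓*(-1) = ⅓)
z(t(4), 0)*l = 6*(-10) = -60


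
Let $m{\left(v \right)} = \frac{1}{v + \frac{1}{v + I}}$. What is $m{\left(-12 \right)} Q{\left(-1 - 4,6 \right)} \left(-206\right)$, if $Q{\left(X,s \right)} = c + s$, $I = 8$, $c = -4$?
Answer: $\frac{1648}{49} \approx 33.633$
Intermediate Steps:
$m{\left(v \right)} = \frac{1}{v + \frac{1}{8 + v}}$ ($m{\left(v \right)} = \frac{1}{v + \frac{1}{v + 8}} = \frac{1}{v + \frac{1}{8 + v}}$)
$Q{\left(X,s \right)} = -4 + s$
$m{\left(-12 \right)} Q{\left(-1 - 4,6 \right)} \left(-206\right) = \frac{8 - 12}{1 + \left(-12\right)^{2} + 8 \left(-12\right)} \left(-4 + 6\right) \left(-206\right) = \frac{1}{1 + 144 - 96} \left(-4\right) 2 \left(-206\right) = \frac{1}{49} \left(-4\right) 2 \left(-206\right) = \left(- \frac{4}{49}\right) 2 \left(-206\right) = \left(- \frac{8}{49}\right) \left(-206\right) = \frac{1648}{49}$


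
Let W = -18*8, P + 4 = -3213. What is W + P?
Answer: -3361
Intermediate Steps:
P = -3217 (P = -4 - 3213 = -3217)
W = -144
W + P = -144 - 3217 = -3361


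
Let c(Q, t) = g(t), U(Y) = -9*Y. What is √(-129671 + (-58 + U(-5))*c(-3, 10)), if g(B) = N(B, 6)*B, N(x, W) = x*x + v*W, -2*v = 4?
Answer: 3*I*√15679 ≈ 375.65*I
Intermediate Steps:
v = -2 (v = -½*4 = -2)
N(x, W) = x² - 2*W (N(x, W) = x*x - 2*W = x² - 2*W)
g(B) = B*(-12 + B²) (g(B) = (B² - 2*6)*B = (B² - 12)*B = (-12 + B²)*B = B*(-12 + B²))
c(Q, t) = t*(-12 + t²)
√(-129671 + (-58 + U(-5))*c(-3, 10)) = √(-129671 + (-58 - 9*(-5))*(10*(-12 + 10²))) = √(-129671 + (-58 + 45)*(10*(-12 + 100))) = √(-129671 - 130*88) = √(-129671 - 13*880) = √(-129671 - 11440) = √(-141111) = 3*I*√15679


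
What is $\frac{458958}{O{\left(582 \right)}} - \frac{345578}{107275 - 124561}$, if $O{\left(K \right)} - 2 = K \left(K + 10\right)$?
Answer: $\frac{31750266394}{1488955539} \approx 21.324$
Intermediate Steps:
$O{\left(K \right)} = 2 + K \left(10 + K\right)$ ($O{\left(K \right)} = 2 + K \left(K + 10\right) = 2 + K \left(10 + K\right)$)
$\frac{458958}{O{\left(582 \right)}} - \frac{345578}{107275 - 124561} = \frac{458958}{2 + 582^{2} + 10 \cdot 582} - \frac{345578}{107275 - 124561} = \frac{458958}{2 + 338724 + 5820} - \frac{345578}{107275 - 124561} = \frac{458958}{344546} - \frac{345578}{-17286} = 458958 \cdot \frac{1}{344546} - - \frac{172789}{8643} = \frac{229479}{172273} + \frac{172789}{8643} = \frac{31750266394}{1488955539}$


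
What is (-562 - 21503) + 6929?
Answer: -15136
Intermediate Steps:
(-562 - 21503) + 6929 = -22065 + 6929 = -15136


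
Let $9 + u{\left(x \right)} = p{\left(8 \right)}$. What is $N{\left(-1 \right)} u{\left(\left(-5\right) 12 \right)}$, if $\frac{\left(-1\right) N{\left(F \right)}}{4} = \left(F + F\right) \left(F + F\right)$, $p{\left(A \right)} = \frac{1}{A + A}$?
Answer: $143$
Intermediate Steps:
$p{\left(A \right)} = \frac{1}{2 A}$
$N{\left(F \right)} = - 16 F^{2}$ ($N{\left(F \right)} = - 4 \left(F + F\right) \left(F + F\right) = - 4 \cdot 2 F 2 F = - 4 \cdot 4 F^{2} = - 16 F^{2}$)
$u{\left(x \right)} = - \frac{143}{16}$ ($u{\left(x \right)} = -9 + \frac{1}{2 \cdot 8} = -9 + \frac{1}{2} \cdot \frac{1}{8} = -9 + \frac{1}{16} = - \frac{143}{16}$)
$N{\left(-1 \right)} u{\left(\left(-5\right) 12 \right)} = - 16 \left(-1\right)^{2} \left(- \frac{143}{16}\right) = \left(-16\right) 1 \left(- \frac{143}{16}\right) = \left(-16\right) \left(- \frac{143}{16}\right) = 143$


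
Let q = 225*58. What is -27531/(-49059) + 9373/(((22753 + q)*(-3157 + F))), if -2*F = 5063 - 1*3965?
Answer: 17645005693/31446562566 ≈ 0.56111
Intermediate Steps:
F = -549 (F = -(5063 - 1*3965)/2 = -(5063 - 3965)/2 = -½*1098 = -549)
q = 13050
-27531/(-49059) + 9373/(((22753 + q)*(-3157 + F))) = -27531/(-49059) + 9373/(((22753 + 13050)*(-3157 - 549))) = -27531*(-1/49059) + 9373/((35803*(-3706))) = 133/237 + 9373/(-132685918) = 133/237 + 9373*(-1/132685918) = 133/237 - 9373/132685918 = 17645005693/31446562566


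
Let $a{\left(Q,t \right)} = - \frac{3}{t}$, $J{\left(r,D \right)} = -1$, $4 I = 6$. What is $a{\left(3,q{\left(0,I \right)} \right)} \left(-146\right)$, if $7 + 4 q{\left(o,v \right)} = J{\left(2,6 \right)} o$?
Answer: $- \frac{1752}{7} \approx -250.29$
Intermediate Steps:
$I = \frac{3}{2}$ ($I = \frac{1}{4} \cdot 6 = \frac{3}{2} \approx 1.5$)
$q{\left(o,v \right)} = - \frac{7}{4} - \frac{o}{4}$ ($q{\left(o,v \right)} = - \frac{7}{4} + \frac{\left(-1\right) o}{4} = - \frac{7}{4} - \frac{o}{4}$)
$a{\left(3,q{\left(0,I \right)} \right)} \left(-146\right) = - \frac{3}{- \frac{7}{4} - 0} \left(-146\right) = - \frac{3}{- \frac{7}{4} + 0} \left(-146\right) = - \frac{3}{- \frac{7}{4}} \left(-146\right) = \left(-3\right) \left(- \frac{4}{7}\right) \left(-146\right) = \frac{12}{7} \left(-146\right) = - \frac{1752}{7}$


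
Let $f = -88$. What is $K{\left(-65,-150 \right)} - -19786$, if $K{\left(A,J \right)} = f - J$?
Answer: $19848$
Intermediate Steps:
$K{\left(A,J \right)} = -88 - J$
$K{\left(-65,-150 \right)} - -19786 = \left(-88 - -150\right) - -19786 = \left(-88 + 150\right) + 19786 = 62 + 19786 = 19848$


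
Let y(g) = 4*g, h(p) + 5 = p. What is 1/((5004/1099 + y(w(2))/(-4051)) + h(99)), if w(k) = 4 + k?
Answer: 4452049/438737434 ≈ 0.010147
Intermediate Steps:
h(p) = -5 + p
1/((5004/1099 + y(w(2))/(-4051)) + h(99)) = 1/((5004/1099 + (4*(4 + 2))/(-4051)) + (-5 + 99)) = 1/((5004*(1/1099) + (4*6)*(-1/4051)) + 94) = 1/((5004/1099 + 24*(-1/4051)) + 94) = 1/((5004/1099 - 24/4051) + 94) = 1/(20244828/4452049 + 94) = 1/(438737434/4452049) = 4452049/438737434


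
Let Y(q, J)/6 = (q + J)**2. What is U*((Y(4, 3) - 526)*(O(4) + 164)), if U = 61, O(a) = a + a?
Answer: -2434144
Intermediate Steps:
Y(q, J) = 6*(J + q)**2 (Y(q, J) = 6*(q + J)**2 = 6*(J + q)**2)
O(a) = 2*a
U*((Y(4, 3) - 526)*(O(4) + 164)) = 61*((6*(3 + 4)**2 - 526)*(2*4 + 164)) = 61*((6*7**2 - 526)*(8 + 164)) = 61*((6*49 - 526)*172) = 61*((294 - 526)*172) = 61*(-232*172) = 61*(-39904) = -2434144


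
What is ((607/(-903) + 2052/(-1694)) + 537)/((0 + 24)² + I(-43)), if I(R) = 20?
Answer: 29234215/32560374 ≈ 0.89785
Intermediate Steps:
((607/(-903) + 2052/(-1694)) + 537)/((0 + 24)² + I(-43)) = ((607/(-903) + 2052/(-1694)) + 537)/((0 + 24)² + 20) = ((607*(-1/903) + 2052*(-1/1694)) + 537)/(24² + 20) = ((-607/903 - 1026/847) + 537)/(576 + 20) = (-205801/109263 + 537)/596 = (58468430/109263)*(1/596) = 29234215/32560374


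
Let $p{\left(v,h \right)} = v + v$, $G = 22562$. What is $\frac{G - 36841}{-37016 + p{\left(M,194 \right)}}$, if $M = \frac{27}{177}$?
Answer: $\frac{842461}{2183926} \approx 0.38576$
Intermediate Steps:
$M = \frac{9}{59}$ ($M = 27 \cdot \frac{1}{177} = \frac{9}{59} \approx 0.15254$)
$p{\left(v,h \right)} = 2 v$
$\frac{G - 36841}{-37016 + p{\left(M,194 \right)}} = \frac{22562 - 36841}{-37016 + 2 \cdot \frac{9}{59}} = - \frac{14279}{-37016 + \frac{18}{59}} = - \frac{14279}{- \frac{2183926}{59}} = \left(-14279\right) \left(- \frac{59}{2183926}\right) = \frac{842461}{2183926}$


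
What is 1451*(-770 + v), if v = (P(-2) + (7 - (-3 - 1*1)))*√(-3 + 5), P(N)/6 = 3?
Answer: -1117270 + 42079*√2 ≈ -1.0578e+6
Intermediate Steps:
P(N) = 18 (P(N) = 6*3 = 18)
v = 29*√2 (v = (18 + (7 - (-3 - 1*1)))*√(-3 + 5) = (18 + (7 - (-3 - 1)))*√2 = (18 + (7 - 1*(-4)))*√2 = (18 + (7 + 4))*√2 = (18 + 11)*√2 = 29*√2 ≈ 41.012)
1451*(-770 + v) = 1451*(-770 + 29*√2) = -1117270 + 42079*√2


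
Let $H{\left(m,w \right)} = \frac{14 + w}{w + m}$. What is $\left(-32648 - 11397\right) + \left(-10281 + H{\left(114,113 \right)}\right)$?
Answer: $- \frac{12331875}{227} \approx -54325.0$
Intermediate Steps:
$H{\left(m,w \right)} = \frac{14 + w}{m + w}$
$\left(-32648 - 11397\right) + \left(-10281 + H{\left(114,113 \right)}\right) = \left(-32648 - 11397\right) - \left(10281 - \frac{14 + 113}{114 + 113}\right) = -44045 - \left(10281 - \frac{1}{227} \cdot 127\right) = -44045 + \left(-10281 + \frac{1}{227} \cdot 127\right) = -44045 + \left(-10281 + \frac{127}{227}\right) = -44045 - \frac{2333660}{227} = - \frac{12331875}{227}$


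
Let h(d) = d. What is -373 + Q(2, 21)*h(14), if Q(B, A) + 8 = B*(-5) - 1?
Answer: -639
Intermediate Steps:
Q(B, A) = -9 - 5*B (Q(B, A) = -8 + (B*(-5) - 1) = -8 + (-5*B - 1) = -8 + (-1 - 5*B) = -9 - 5*B)
-373 + Q(2, 21)*h(14) = -373 + (-9 - 5*2)*14 = -373 + (-9 - 10)*14 = -373 - 19*14 = -373 - 266 = -639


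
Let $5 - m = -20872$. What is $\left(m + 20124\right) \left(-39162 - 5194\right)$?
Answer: $-1818640356$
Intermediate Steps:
$m = 20877$ ($m = 5 - -20872 = 5 + 20872 = 20877$)
$\left(m + 20124\right) \left(-39162 - 5194\right) = \left(20877 + 20124\right) \left(-39162 - 5194\right) = 41001 \left(-44356\right) = -1818640356$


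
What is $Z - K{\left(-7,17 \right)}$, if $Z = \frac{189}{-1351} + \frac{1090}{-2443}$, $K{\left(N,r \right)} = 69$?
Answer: $- \frac{32809762}{471499} \approx -69.586$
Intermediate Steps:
$Z = - \frac{276331}{471499}$ ($Z = 189 \left(- \frac{1}{1351}\right) + 1090 \left(- \frac{1}{2443}\right) = - \frac{27}{193} - \frac{1090}{2443} = - \frac{276331}{471499} \approx -0.58607$)
$Z - K{\left(-7,17 \right)} = - \frac{276331}{471499} - 69 = - \frac{32809762}{471499}$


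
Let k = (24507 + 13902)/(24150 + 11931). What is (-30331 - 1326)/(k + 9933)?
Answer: -380738739/119476994 ≈ -3.1867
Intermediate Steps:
k = 12803/12027 (k = 38409/36081 = 38409*(1/36081) = 12803/12027 ≈ 1.0645)
(-30331 - 1326)/(k + 9933) = (-30331 - 1326)/(12803/12027 + 9933) = -31657/119476994/12027 = -31657*12027/119476994 = -380738739/119476994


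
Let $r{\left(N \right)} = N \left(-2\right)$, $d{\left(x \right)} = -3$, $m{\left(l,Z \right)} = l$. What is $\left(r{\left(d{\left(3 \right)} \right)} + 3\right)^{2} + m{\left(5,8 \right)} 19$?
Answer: $176$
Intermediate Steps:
$r{\left(N \right)} = - 2 N$
$\left(r{\left(d{\left(3 \right)} \right)} + 3\right)^{2} + m{\left(5,8 \right)} 19 = \left(\left(-2\right) \left(-3\right) + 3\right)^{2} + 5 \cdot 19 = \left(6 + 3\right)^{2} + 95 = 9^{2} + 95 = 81 + 95 = 176$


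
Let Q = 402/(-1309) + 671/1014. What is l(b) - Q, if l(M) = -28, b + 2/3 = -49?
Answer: -37635839/1327326 ≈ -28.355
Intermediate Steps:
b = -149/3 (b = -⅔ - 49 = -149/3 ≈ -49.667)
Q = 470711/1327326 (Q = 402*(-1/1309) + 671*(1/1014) = -402/1309 + 671/1014 = 470711/1327326 ≈ 0.35463)
l(b) - Q = -28 - 1*470711/1327326 = -28 - 470711/1327326 = -37635839/1327326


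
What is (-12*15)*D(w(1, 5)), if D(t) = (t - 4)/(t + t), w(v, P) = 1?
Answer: 270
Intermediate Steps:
D(t) = (-4 + t)/(2*t) (D(t) = (-4 + t)/((2*t)) = (-4 + t)*(1/(2*t)) = (-4 + t)/(2*t))
(-12*15)*D(w(1, 5)) = (-12*15)*((½)*(-4 + 1)/1) = -90*(-3) = -180*(-3/2) = 270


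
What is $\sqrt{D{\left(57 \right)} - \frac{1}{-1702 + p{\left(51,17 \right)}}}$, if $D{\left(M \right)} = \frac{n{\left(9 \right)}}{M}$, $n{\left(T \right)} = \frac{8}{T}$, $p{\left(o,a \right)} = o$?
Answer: $\frac{\sqrt{1291242147}}{282321} \approx 0.12728$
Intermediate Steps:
$D{\left(M \right)} = \frac{8}{9 M}$ ($D{\left(M \right)} = \frac{8 \cdot \frac{1}{9}}{M} = \frac{8}{9 M}$)
$\sqrt{D{\left(57 \right)} - \frac{1}{-1702 + p{\left(51,17 \right)}}} = \sqrt{\frac{8}{9 \cdot 57} - \frac{1}{-1702 + 51}} = \sqrt{\frac{8}{9} \cdot \frac{1}{57} - \frac{1}{-1651}} = \sqrt{\frac{8}{513} - - \frac{1}{1651}} = \sqrt{\frac{8}{513} + \frac{1}{1651}} = \sqrt{\frac{13721}{846963}} = \frac{\sqrt{1291242147}}{282321}$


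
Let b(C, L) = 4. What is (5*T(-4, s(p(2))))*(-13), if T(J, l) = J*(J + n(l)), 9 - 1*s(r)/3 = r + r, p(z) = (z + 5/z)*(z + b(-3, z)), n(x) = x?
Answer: -36140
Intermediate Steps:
p(z) = (4 + z)*(z + 5/z) (p(z) = (z + 5/z)*(z + 4) = (z + 5/z)*(4 + z) = (4 + z)*(z + 5/z))
s(r) = 27 - 6*r (s(r) = 27 - 3*(r + r) = 27 - 6*r)
T(J, l) = J*(J + l)
(5*T(-4, s(p(2))))*(-13) = (5*(-4*(-4 + (27 - 6*(5 + 2² + 4*2 + 20/2)))))*(-13) = (5*(-4*(-4 + (27 - 6*(5 + 4 + 8 + 20*(½))))))*(-13) = (5*(-4*(-4 + (27 - 6*(5 + 4 + 8 + 10)))))*(-13) = (5*(-4*(-4 + (27 - 6*27))))*(-13) = (5*(-4*(-4 + (27 - 162))))*(-13) = (5*(-4*(-4 - 135)))*(-13) = (5*(-4*(-139)))*(-13) = (5*556)*(-13) = 2780*(-13) = -36140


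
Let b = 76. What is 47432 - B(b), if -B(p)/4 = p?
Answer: 47736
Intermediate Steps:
B(p) = -4*p
47432 - B(b) = 47432 - (-4)*76 = 47432 - 1*(-304) = 47432 + 304 = 47736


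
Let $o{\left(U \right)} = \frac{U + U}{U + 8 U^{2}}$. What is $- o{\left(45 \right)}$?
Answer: $- \frac{2}{361} \approx -0.0055402$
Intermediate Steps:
$o{\left(U \right)} = \frac{2 U}{U + 8 U^{2}}$
$- o{\left(45 \right)} = - \frac{2}{1 + 8 \cdot 45} = - \frac{2}{1 + 360} = - \frac{2}{361}$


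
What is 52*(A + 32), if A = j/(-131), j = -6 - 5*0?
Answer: 218296/131 ≈ 1666.4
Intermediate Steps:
j = -6 (j = -6 + 0 = -6)
A = 6/131 (A = -6/(-131) = -6*(-1/131) = 6/131 ≈ 0.045802)
52*(A + 32) = 52*(6/131 + 32) = 52*(4198/131) = 218296/131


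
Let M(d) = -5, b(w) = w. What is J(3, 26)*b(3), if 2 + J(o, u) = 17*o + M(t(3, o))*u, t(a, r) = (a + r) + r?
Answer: -243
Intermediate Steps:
t(a, r) = a + 2*r
J(o, u) = -2 - 5*u + 17*o (J(o, u) = -2 + (17*o - 5*u) = -2 + (-5*u + 17*o) = -2 - 5*u + 17*o)
J(3, 26)*b(3) = (-2 - 5*26 + 17*3)*3 = (-2 - 130 + 51)*3 = -81*3 = -243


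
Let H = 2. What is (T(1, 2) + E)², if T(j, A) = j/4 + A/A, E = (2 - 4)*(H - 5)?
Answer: 841/16 ≈ 52.563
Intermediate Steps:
E = 6 (E = (2 - 4)*(2 - 5) = -2*(-3) = 6)
T(j, A) = 1 + j/4 (T(j, A) = j*(¼) + 1 = j/4 + 1 = 1 + j/4)
(T(1, 2) + E)² = ((1 + (¼)*1) + 6)² = ((1 + ¼) + 6)² = (5/4 + 6)² = (29/4)² = 841/16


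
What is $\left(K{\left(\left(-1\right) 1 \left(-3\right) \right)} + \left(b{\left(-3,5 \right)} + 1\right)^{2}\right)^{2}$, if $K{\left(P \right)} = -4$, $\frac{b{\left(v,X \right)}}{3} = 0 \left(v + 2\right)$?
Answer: $9$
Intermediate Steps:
$b{\left(v,X \right)} = 0$ ($b{\left(v,X \right)} = 3 \cdot 0 \left(v + 2\right) = 3 \cdot 0 \left(2 + v\right) = 3 \cdot 0 = 0$)
$\left(K{\left(\left(-1\right) 1 \left(-3\right) \right)} + \left(b{\left(-3,5 \right)} + 1\right)^{2}\right)^{2} = \left(-4 + \left(0 + 1\right)^{2}\right)^{2} = \left(-4 + 1^{2}\right)^{2} = \left(-4 + 1\right)^{2} = \left(-3\right)^{2} = 9$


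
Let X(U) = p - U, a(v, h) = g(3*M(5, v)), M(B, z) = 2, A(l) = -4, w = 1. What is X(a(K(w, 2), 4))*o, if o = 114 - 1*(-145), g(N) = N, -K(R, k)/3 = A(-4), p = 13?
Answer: 1813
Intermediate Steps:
K(R, k) = 12 (K(R, k) = -3*(-4) = 12)
a(v, h) = 6 (a(v, h) = 3*2 = 6)
o = 259 (o = 114 + 145 = 259)
X(U) = 13 - U
X(a(K(w, 2), 4))*o = (13 - 1*6)*259 = (13 - 6)*259 = 7*259 = 1813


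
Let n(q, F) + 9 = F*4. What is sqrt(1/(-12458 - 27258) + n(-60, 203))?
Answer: sqrt(316655141763)/19858 ≈ 28.337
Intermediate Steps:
n(q, F) = -9 + 4*F (n(q, F) = -9 + F*4 = -9 + 4*F)
sqrt(1/(-12458 - 27258) + n(-60, 203)) = sqrt(1/(-12458 - 27258) + (-9 + 4*203)) = sqrt(1/(-39716) + (-9 + 812)) = sqrt(-1/39716 + 803) = sqrt(31891947/39716) = sqrt(316655141763)/19858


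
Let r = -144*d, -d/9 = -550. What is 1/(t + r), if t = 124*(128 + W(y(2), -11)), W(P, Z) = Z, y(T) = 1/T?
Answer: -1/698292 ≈ -1.4321e-6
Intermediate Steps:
d = 4950 (d = -9*(-550) = 4950)
y(T) = 1/T
t = 14508 (t = 124*(128 - 11) = 124*117 = 14508)
r = -712800 (r = -144*4950 = -712800)
1/(t + r) = 1/(14508 - 712800) = 1/(-698292) = -1/698292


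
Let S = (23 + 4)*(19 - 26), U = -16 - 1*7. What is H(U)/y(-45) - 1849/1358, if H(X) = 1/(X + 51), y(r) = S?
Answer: -699019/513324 ≈ -1.3617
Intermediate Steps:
U = -23 (U = -16 - 7 = -23)
S = -189 (S = 27*(-7) = -189)
y(r) = -189
H(X) = 1/(51 + X)
H(U)/y(-45) - 1849/1358 = 1/((51 - 23)*(-189)) - 1849/1358 = -1/189/28 - 1849*1/1358 = (1/28)*(-1/189) - 1849/1358 = -1/5292 - 1849/1358 = -699019/513324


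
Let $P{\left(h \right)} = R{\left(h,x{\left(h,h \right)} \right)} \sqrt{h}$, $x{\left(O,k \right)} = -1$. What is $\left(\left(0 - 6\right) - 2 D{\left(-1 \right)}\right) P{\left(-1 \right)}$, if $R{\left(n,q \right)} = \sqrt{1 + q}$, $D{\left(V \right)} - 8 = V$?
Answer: $0$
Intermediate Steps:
$D{\left(V \right)} = 8 + V$
$P{\left(h \right)} = 0$ ($P{\left(h \right)} = \sqrt{1 - 1} \sqrt{h} = \sqrt{0} \sqrt{h} = 0 \sqrt{h} = 0$)
$\left(\left(0 - 6\right) - 2 D{\left(-1 \right)}\right) P{\left(-1 \right)} = \left(\left(0 - 6\right) - 2 \left(8 - 1\right)\right) 0 = \left(\left(0 - 6\right) - 14\right) 0 = \left(-6 - 14\right) 0 = \left(-20\right) 0 = 0$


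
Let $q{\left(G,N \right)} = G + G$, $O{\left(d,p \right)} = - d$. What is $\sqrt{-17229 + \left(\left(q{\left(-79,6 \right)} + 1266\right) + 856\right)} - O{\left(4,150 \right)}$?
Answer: $4 + i \sqrt{15265} \approx 4.0 + 123.55 i$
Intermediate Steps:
$q{\left(G,N \right)} = 2 G$
$\sqrt{-17229 + \left(\left(q{\left(-79,6 \right)} + 1266\right) + 856\right)} - O{\left(4,150 \right)} = \sqrt{-17229 + \left(\left(2 \left(-79\right) + 1266\right) + 856\right)} - \left(-1\right) 4 = \sqrt{-17229 + \left(\left(-158 + 1266\right) + 856\right)} - -4 = \sqrt{-17229 + \left(1108 + 856\right)} + 4 = \sqrt{-17229 + 1964} + 4 = \sqrt{-15265} + 4 = i \sqrt{15265} + 4 = 4 + i \sqrt{15265}$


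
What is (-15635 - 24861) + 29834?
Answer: -10662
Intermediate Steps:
(-15635 - 24861) + 29834 = -40496 + 29834 = -10662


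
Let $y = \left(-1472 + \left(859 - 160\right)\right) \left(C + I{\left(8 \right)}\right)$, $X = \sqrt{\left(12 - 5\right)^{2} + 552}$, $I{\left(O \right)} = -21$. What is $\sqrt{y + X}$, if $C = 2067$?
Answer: $\sqrt{-1581558 + \sqrt{601}} \approx 1257.6 i$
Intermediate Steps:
$X = \sqrt{601}$ ($X = \sqrt{7^{2} + 552} = \sqrt{49 + 552} = \sqrt{601} \approx 24.515$)
$y = -1581558$ ($y = \left(-1472 + \left(859 - 160\right)\right) \left(2067 - 21\right) = \left(-1472 + \left(859 - 160\right)\right) 2046 = \left(-1472 + 699\right) 2046 = \left(-773\right) 2046 = -1581558$)
$\sqrt{y + X} = \sqrt{-1581558 + \sqrt{601}}$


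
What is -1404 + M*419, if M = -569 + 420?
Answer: -63835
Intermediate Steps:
M = -149
-1404 + M*419 = -1404 - 149*419 = -1404 - 62431 = -63835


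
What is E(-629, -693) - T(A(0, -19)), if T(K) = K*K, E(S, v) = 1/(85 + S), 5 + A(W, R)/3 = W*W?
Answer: -122401/544 ≈ -225.00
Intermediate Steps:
A(W, R) = -15 + 3*W**2 (A(W, R) = -15 + 3*(W*W) = -15 + 3*W**2)
T(K) = K**2
E(-629, -693) - T(A(0, -19)) = 1/(85 - 629) - (-15 + 3*0**2)**2 = 1/(-544) - (-15 + 3*0)**2 = -1/544 - (-15 + 0)**2 = -1/544 - 1*(-15)**2 = -1/544 - 1*225 = -1/544 - 225 = -122401/544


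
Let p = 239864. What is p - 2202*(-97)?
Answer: 453458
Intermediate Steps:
p - 2202*(-97) = 239864 - 2202*(-97) = 239864 - 1*(-213594) = 239864 + 213594 = 453458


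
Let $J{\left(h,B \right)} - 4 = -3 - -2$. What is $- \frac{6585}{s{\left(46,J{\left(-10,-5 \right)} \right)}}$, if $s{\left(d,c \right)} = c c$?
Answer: $- \frac{2195}{3} \approx -731.67$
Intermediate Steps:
$J{\left(h,B \right)} = 3$ ($J{\left(h,B \right)} = 4 - 1 = 3$)
$s{\left(d,c \right)} = c^{2}$
$- \frac{6585}{s{\left(46,J{\left(-10,-5 \right)} \right)}} = - \frac{6585}{3^{2}} = - \frac{6585}{9} = \left(-6585\right) \frac{1}{9} = - \frac{2195}{3}$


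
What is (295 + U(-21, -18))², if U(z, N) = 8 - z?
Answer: 104976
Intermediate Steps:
(295 + U(-21, -18))² = (295 + (8 - 1*(-21)))² = (295 + (8 + 21))² = (295 + 29)² = 324² = 104976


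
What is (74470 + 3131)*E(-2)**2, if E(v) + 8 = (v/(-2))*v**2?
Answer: 1241616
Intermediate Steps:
E(v) = -8 - v**3/2 (E(v) = -8 + (v/(-2))*v**2 = -8 + (v*(-1/2))*v**2 = -8 + (-v/2)*v**2 = -8 - v**3/2)
(74470 + 3131)*E(-2)**2 = (74470 + 3131)*(-8 - 1/2*(-2)**3)**2 = 77601*(-8 - 1/2*(-8))**2 = 77601*(-8 + 4)**2 = 77601*(-4)**2 = 77601*16 = 1241616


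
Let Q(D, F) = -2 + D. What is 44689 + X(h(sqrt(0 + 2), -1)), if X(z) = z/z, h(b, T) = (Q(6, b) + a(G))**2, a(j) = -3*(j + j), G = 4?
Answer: 44690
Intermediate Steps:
a(j) = -6*j
h(b, T) = 400 (h(b, T) = ((-2 + 6) - 6*4)**2 = (4 - 24)**2 = (-20)**2 = 400)
X(z) = 1
44689 + X(h(sqrt(0 + 2), -1)) = 44689 + 1 = 44690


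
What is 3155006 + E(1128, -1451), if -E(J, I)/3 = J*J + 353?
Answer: -663205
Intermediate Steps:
E(J, I) = -1059 - 3*J² (E(J, I) = -3*(J*J + 353) = -3*(J² + 353) = -3*(353 + J²) = -1059 - 3*J²)
3155006 + E(1128, -1451) = 3155006 + (-1059 - 3*1128²) = 3155006 + (-1059 - 3*1272384) = 3155006 + (-1059 - 3817152) = 3155006 - 3818211 = -663205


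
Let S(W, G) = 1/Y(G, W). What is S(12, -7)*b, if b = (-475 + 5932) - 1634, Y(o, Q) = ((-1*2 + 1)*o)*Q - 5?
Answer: 3823/79 ≈ 48.392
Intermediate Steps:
Y(o, Q) = -5 - Q*o (Y(o, Q) = ((-2 + 1)*o)*Q - 5 = (-o)*Q - 5 = -Q*o - 5 = -5 - Q*o)
b = 3823 (b = 5457 - 1634 = 3823)
S(W, G) = 1/(-5 - G*W) (S(W, G) = 1/(-5 - W*G) = 1/(-5 - G*W))
S(12, -7)*b = -1/(5 - 7*12)*3823 = -1/(5 - 84)*3823 = -1/(-79)*3823 = -1*(-1/79)*3823 = (1/79)*3823 = 3823/79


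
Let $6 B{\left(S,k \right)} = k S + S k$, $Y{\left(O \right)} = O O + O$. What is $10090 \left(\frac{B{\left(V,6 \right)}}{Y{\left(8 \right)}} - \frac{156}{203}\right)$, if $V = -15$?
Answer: $- \frac{14564915}{1218} \approx -11958.0$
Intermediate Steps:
$Y{\left(O \right)} = O + O^{2}$ ($Y{\left(O \right)} = O^{2} + O = O + O^{2}$)
$B{\left(S,k \right)} = \frac{S k}{3}$ ($B{\left(S,k \right)} = \frac{k S + S k}{6} = \frac{S k + S k}{6} = \frac{2 S k}{6} = \frac{S k}{3}$)
$10090 \left(\frac{B{\left(V,6 \right)}}{Y{\left(8 \right)}} - \frac{156}{203}\right) = 10090 \left(\frac{\frac{1}{3} \left(-15\right) 6}{8 \left(1 + 8\right)} - \frac{156}{203}\right) = 10090 \left(- \frac{30}{8 \cdot 9} - \frac{156}{203}\right) = 10090 \left(- \frac{30}{72} - \frac{156}{203}\right) = 10090 \left(\left(-30\right) \frac{1}{72} - \frac{156}{203}\right) = 10090 \left(- \frac{5}{12} - \frac{156}{203}\right) = 10090 \left(- \frac{2887}{2436}\right) = - \frac{14564915}{1218}$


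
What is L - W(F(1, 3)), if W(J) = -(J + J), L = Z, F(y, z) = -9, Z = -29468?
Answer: -29486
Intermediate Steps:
L = -29468
W(J) = -2*J
L - W(F(1, 3)) = -29468 - (-2)*(-9) = -29468 - 1*18 = -29468 - 18 = -29486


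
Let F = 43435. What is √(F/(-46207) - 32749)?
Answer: I*√1427019718754/6601 ≈ 180.97*I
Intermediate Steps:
√(F/(-46207) - 32749) = √(43435/(-46207) - 32749) = √(43435*(-1/46207) - 32749) = √(-6205/6601 - 32749) = √(-216182354/6601) = I*√1427019718754/6601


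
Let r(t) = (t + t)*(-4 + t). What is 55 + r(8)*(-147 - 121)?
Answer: -17097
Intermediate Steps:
r(t) = 2*t*(-4 + t) (r(t) = (2*t)*(-4 + t) = 2*t*(-4 + t))
55 + r(8)*(-147 - 121) = 55 + (2*8*(-4 + 8))*(-147 - 121) = 55 + (2*8*4)*(-268) = 55 + 64*(-268) = 55 - 17152 = -17097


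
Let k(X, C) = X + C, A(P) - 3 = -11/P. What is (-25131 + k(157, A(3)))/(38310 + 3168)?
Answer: -37462/62217 ≈ -0.60212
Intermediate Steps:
A(P) = 3 - 11/P
k(X, C) = C + X
(-25131 + k(157, A(3)))/(38310 + 3168) = (-25131 + ((3 - 11/3) + 157))/(38310 + 3168) = (-25131 + ((3 - 11*⅓) + 157))/41478 = (-25131 + ((3 - 11/3) + 157))*(1/41478) = (-25131 + (-⅔ + 157))*(1/41478) = (-25131 + 469/3)*(1/41478) = -74924/3*1/41478 = -37462/62217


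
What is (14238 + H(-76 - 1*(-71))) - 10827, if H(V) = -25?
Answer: 3386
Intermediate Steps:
(14238 + H(-76 - 1*(-71))) - 10827 = (14238 - 25) - 10827 = 14213 - 10827 = 3386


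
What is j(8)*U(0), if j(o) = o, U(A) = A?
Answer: 0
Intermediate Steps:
j(8)*U(0) = 8*0 = 0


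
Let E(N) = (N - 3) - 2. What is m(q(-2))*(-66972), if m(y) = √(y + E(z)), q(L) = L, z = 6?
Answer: -66972*I ≈ -66972.0*I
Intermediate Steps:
E(N) = -5 + N (E(N) = (-3 + N) - 2 = -5 + N)
m(y) = √(1 + y) (m(y) = √(y + (-5 + 6)) = √(y + 1) = √(1 + y))
m(q(-2))*(-66972) = √(1 - 2)*(-66972) = √(-1)*(-66972) = I*(-66972) = -66972*I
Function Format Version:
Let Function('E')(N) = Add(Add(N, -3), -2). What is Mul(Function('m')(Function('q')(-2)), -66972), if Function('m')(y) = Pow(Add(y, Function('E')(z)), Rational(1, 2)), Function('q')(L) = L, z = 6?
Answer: Mul(-66972, I) ≈ Mul(-66972., I)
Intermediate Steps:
Function('E')(N) = Add(-5, N) (Function('E')(N) = Add(Add(-3, N), -2) = Add(-5, N))
Function('m')(y) = Pow(Add(1, y), Rational(1, 2)) (Function('m')(y) = Pow(Add(y, Add(-5, 6)), Rational(1, 2)) = Pow(Add(y, 1), Rational(1, 2)) = Pow(Add(1, y), Rational(1, 2)))
Mul(Function('m')(Function('q')(-2)), -66972) = Mul(Pow(Add(1, -2), Rational(1, 2)), -66972) = Mul(Pow(-1, Rational(1, 2)), -66972) = Mul(I, -66972) = Mul(-66972, I)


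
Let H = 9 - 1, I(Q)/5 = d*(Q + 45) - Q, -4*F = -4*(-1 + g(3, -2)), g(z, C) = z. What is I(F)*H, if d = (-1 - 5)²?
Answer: 67600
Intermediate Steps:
d = 36 (d = (-6)² = 36)
F = 2 (F = -(-1)*(-1 + 3) = -(-1)*2 = -¼*(-8) = 2)
I(Q) = 8100 + 175*Q (I(Q) = 5*(36*(Q + 45) - Q) = 5*(36*(45 + Q) - Q) = 5*((1620 + 36*Q) - Q) = 5*(1620 + 35*Q) = 8100 + 175*Q)
H = 8
I(F)*H = (8100 + 175*2)*8 = (8100 + 350)*8 = 8450*8 = 67600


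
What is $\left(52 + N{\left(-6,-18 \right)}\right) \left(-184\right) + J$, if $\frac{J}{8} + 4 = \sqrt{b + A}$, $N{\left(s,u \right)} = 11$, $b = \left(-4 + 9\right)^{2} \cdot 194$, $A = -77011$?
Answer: $-11624 + 8 i \sqrt{72161} \approx -11624.0 + 2149.0 i$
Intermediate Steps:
$b = 4850$ ($b = 5^{2} \cdot 194 = 25 \cdot 194 = 4850$)
$J = -32 + 8 i \sqrt{72161}$ ($J = -32 + 8 \sqrt{4850 - 77011} = -32 + 8 \sqrt{-72161} = -32 + 8 i \sqrt{72161} \approx -32.0 + 2149.0 i$)
$\left(52 + N{\left(-6,-18 \right)}\right) \left(-184\right) + J = \left(52 + 11\right) \left(-184\right) - \left(32 - 8 i \sqrt{72161}\right) = 63 \left(-184\right) - \left(32 - 8 i \sqrt{72161}\right) = -11592 - \left(32 - 8 i \sqrt{72161}\right) = -11624 + 8 i \sqrt{72161}$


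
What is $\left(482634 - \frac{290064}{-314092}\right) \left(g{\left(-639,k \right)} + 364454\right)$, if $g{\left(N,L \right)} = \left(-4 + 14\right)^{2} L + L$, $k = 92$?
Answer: $\frac{14164204267359108}{78523} \approx 1.8038 \cdot 10^{11}$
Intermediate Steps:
$g{\left(N,L \right)} = 101 L$ ($g{\left(N,L \right)} = 10^{2} L + L = 100 L + L = 101 L$)
$\left(482634 - \frac{290064}{-314092}\right) \left(g{\left(-639,k \right)} + 364454\right) = \left(482634 - \frac{290064}{-314092}\right) \left(101 \cdot 92 + 364454\right) = \left(482634 - - \frac{72516}{78523}\right) \left(9292 + 364454\right) = \left(482634 + \frac{72516}{78523}\right) 373746 = \frac{37897942098}{78523} \cdot 373746 = \frac{14164204267359108}{78523}$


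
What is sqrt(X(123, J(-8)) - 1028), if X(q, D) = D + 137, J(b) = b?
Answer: I*sqrt(899) ≈ 29.983*I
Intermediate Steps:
X(q, D) = 137 + D
sqrt(X(123, J(-8)) - 1028) = sqrt((137 - 8) - 1028) = sqrt(129 - 1028) = sqrt(-899) = I*sqrt(899)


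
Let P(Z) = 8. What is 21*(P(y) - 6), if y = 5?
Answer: 42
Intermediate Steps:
21*(P(y) - 6) = 21*(8 - 6) = 21*2 = 42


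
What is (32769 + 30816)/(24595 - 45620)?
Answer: -12717/4205 ≈ -3.0243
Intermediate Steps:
(32769 + 30816)/(24595 - 45620) = 63585/(-21025) = 63585*(-1/21025) = -12717/4205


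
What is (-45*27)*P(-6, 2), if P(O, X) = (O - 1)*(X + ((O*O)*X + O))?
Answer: 578340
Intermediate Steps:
P(O, X) = (-1 + O)*(O + X + X*O²) (P(O, X) = (-1 + O)*(X + (O²*X + O)) = (-1 + O)*(X + (X*O² + O)) = (-1 + O)*(X + (O + X*O²)) = (-1 + O)*(O + X + X*O²))
(-45*27)*P(-6, 2) = (-45*27)*((-6)² - 1*(-6) - 1*2 - 6*2 + 2*(-6)³ - 1*2*(-6)²) = -1215*(36 + 6 - 2 - 12 + 2*(-216) - 1*2*36) = -1215*(36 + 6 - 2 - 12 - 432 - 72) = -1215*(-476) = 578340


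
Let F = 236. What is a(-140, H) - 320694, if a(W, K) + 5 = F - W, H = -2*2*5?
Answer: -320323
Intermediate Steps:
H = -20 (H = -4*5 = -20)
a(W, K) = 231 - W (a(W, K) = -5 + (236 - W) = 231 - W)
a(-140, H) - 320694 = (231 - 1*(-140)) - 320694 = (231 + 140) - 320694 = 371 - 320694 = -320323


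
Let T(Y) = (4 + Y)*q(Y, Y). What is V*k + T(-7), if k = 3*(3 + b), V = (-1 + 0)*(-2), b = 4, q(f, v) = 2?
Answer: 36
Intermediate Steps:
T(Y) = 8 + 2*Y (T(Y) = (4 + Y)*2 = 8 + 2*Y)
V = 2 (V = -1*(-2) = 2)
k = 21 (k = 3*(3 + 4) = 3*7 = 21)
V*k + T(-7) = 2*21 + (8 + 2*(-7)) = 42 + (8 - 14) = 42 - 6 = 36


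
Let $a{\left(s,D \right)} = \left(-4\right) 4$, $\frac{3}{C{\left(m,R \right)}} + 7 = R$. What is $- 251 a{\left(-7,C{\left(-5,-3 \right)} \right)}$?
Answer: $4016$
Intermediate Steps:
$C{\left(m,R \right)} = \frac{3}{-7 + R}$
$a{\left(s,D \right)} = -16$
$- 251 a{\left(-7,C{\left(-5,-3 \right)} \right)} = \left(-251\right) \left(-16\right) = 4016$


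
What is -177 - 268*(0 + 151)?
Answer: -40645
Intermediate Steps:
-177 - 268*(0 + 151) = -177 - 268*151 = -177 - 40468 = -40645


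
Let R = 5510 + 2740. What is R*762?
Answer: 6286500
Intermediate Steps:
R = 8250
R*762 = 8250*762 = 6286500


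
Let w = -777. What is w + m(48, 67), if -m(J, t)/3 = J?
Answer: -921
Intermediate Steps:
m(J, t) = -3*J
w + m(48, 67) = -777 - 3*48 = -777 - 144 = -921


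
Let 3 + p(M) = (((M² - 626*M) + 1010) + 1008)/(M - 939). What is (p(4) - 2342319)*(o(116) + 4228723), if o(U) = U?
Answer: -1852291193206680/187 ≈ -9.9053e+12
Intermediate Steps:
p(M) = -3 + (2018 + M² - 626*M)/(-939 + M) (p(M) = -3 + (((M² - 626*M) + 1010) + 1008)/(M - 939) = -3 + ((1010 + M² - 626*M) + 1008)/(-939 + M) = -3 + (2018 + M² - 626*M)/(-939 + M))
(p(4) - 2342319)*(o(116) + 4228723) = ((4835 + 4² - 629*4)/(-939 + 4) - 2342319)*(116 + 4228723) = ((4835 + 16 - 2516)/(-935) - 2342319)*4228839 = (-1/935*2335 - 2342319)*4228839 = (-467/187 - 2342319)*4228839 = -438014120/187*4228839 = -1852291193206680/187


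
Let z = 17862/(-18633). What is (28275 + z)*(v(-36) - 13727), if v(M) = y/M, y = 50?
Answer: -43395180254881/111798 ≈ -3.8816e+8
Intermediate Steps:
z = -5954/6211 (z = 17862*(-1/18633) = -5954/6211 ≈ -0.95862)
v(M) = 50/M
(28275 + z)*(v(-36) - 13727) = (28275 - 5954/6211)*(50/(-36) - 13727) = 175610071*(50*(-1/36) - 13727)/6211 = 175610071*(-25/18 - 13727)/6211 = (175610071/6211)*(-247111/18) = -43395180254881/111798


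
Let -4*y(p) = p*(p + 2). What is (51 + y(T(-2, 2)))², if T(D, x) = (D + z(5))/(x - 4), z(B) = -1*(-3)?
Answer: 670761/256 ≈ 2620.2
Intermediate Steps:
z(B) = 3
T(D, x) = (3 + D)/(-4 + x) (T(D, x) = (D + 3)/(x - 4) = (3 + D)/(-4 + x))
y(p) = -p*(2 + p)/4 (y(p) = -p*(p + 2)/4 = -p*(2 + p)/4)
(51 + y(T(-2, 2)))² = (51 - (3 - 2)/(-4 + 2)*(2 + (3 - 2)/(-4 + 2))/4)² = (51 - 1/(-2)*(2 + 1/(-2))/4)² = (51 - (-½*1)*(2 - ½*1)/4)² = (51 - ¼*(-½)*(2 - ½))² = (51 - ¼*(-½)*3/2)² = (51 + 3/16)² = (819/16)² = 670761/256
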